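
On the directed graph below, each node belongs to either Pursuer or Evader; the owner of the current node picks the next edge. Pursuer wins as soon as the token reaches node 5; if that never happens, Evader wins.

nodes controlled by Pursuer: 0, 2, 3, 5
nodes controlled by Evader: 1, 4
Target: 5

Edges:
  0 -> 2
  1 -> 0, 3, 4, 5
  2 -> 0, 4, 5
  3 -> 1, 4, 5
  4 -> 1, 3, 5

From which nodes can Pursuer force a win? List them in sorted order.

A0 = {5}
A1: add {2, 3} — 2 (Pursuer) has 2→5; 3 (Pursuer) has 3→5.
A2: add {0} — 0 (Pursuer) has 0→2.
A3 = A2; e.g. 1 (Evader) can still go to 4. Fixed point.
Pursuer's winning region = {0, 2, 3, 5}.

0, 2, 3, 5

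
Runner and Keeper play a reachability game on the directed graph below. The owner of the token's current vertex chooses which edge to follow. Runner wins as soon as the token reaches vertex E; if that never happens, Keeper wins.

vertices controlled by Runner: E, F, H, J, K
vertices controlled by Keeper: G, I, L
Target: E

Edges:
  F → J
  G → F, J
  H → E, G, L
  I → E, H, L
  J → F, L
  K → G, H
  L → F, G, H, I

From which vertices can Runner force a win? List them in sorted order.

A0 = {E}
A1: add {H} — H (Runner) has H→E.
A2: add {K} — K (Runner) has K→H.
A3 = A2; e.g. F (Runner) has no edge into A2. Fixed point.
Runner's winning region = {E, H, K}.

E, H, K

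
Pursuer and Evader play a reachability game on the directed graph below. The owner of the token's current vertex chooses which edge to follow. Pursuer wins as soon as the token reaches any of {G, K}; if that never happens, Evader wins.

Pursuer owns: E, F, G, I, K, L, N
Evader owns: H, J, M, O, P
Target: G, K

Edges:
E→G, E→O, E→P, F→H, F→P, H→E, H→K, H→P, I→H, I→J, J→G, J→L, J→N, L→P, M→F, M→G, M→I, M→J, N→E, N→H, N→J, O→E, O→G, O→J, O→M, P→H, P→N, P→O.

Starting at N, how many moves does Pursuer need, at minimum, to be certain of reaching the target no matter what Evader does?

2

A0 = {G, K}
A1: add {E} — E (Pursuer) has E→G.
A2: add {N} — N (Pursuer) has N→E.
A3 = A2; e.g. F (Pursuer) has no edge into A2. Fixed point.
N enters the attractor at level 2, so Pursuer can force the target in 2 moves from there.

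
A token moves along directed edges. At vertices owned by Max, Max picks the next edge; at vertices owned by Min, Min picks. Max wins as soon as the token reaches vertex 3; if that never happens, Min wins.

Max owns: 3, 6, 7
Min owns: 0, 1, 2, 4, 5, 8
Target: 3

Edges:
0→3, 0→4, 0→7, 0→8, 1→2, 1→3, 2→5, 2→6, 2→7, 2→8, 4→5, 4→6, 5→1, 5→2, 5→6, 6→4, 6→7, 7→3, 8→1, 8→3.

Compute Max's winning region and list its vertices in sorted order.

A0 = {3}
A1: add {7} — 7 (Max) has 7→3.
A2: add {6} — 6 (Max) has 6→7.
A3 = A2; e.g. 0 (Min) can still go to 4. Fixed point.
Max's winning region = {3, 6, 7}.

3, 6, 7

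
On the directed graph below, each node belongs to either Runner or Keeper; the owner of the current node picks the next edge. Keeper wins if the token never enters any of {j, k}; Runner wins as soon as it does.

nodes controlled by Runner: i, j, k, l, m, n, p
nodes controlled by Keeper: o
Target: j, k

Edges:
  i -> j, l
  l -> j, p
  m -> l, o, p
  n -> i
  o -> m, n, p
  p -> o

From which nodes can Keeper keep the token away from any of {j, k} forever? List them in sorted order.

o, p

A0 = {j, k}
A1: add {i, l} — i (Runner) has i→j; l (Runner) has l→j.
A2: add {m, n} — m (Runner) has m→l; n (Runner) has n→i.
A3 = A2; e.g. o (Keeper) can still go to p. Fixed point.
Runner's attractor = {i, j, k, l, m, n}; Keeper avoids the target exactly from the complement.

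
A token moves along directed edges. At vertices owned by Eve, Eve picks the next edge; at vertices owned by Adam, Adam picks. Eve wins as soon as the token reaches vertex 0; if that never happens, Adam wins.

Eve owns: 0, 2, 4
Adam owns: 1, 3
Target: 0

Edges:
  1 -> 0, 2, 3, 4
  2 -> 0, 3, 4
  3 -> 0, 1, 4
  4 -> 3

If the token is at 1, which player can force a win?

A0 = {0}
A1: add {2} — 2 (Eve) has 2→0.
A2 = A1; e.g. 1 (Adam) can still go to 3. Fixed point.
1 never enters the attractor, so Adam can avoid the target forever.

Adam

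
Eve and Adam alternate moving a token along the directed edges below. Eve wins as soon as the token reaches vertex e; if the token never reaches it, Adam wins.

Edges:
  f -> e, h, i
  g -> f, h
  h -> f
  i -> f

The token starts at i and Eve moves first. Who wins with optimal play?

Adam

Track states (vertex, player-to-move).
A0 = {(e,Eve), (e,Adam)}
A1: add {(f,Eve)}.
A2: add {(h,Adam), (i,Adam)}.
A3: add {(g,Eve)}.
A4 = A3; e.g. (f,Adam) stays out. (i,Eve) never enters ⇒ Adam avoids the target.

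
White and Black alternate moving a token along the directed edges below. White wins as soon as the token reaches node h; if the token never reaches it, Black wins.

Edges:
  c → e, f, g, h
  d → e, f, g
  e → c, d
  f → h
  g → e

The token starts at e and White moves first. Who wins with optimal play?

Black

Track states (vertex, player-to-move).
A0 = {(h,White), (h,Black)}
A1: add {(c,White), (f,White), (f,Black)}.
A2: add {(d,White)}.
A3: add {(e,Black)}.
A4: add {(g,White)}.
A5 = A4; e.g. (c,Black) stays out. (e,White) never enters ⇒ Black avoids the target.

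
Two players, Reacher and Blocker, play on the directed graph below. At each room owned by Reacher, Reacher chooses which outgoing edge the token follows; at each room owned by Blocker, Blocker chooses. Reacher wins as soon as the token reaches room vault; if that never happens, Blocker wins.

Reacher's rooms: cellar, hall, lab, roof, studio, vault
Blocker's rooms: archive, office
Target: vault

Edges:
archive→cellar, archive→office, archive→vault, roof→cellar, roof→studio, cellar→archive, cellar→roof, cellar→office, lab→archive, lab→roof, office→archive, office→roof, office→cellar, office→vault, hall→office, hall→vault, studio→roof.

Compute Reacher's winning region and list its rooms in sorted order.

hall, vault

A0 = {vault}
A1: add {hall} — hall (Reacher) has hall→vault.
A2 = A1; e.g. archive (Blocker) can still go to cellar. Fixed point.
Reacher's winning region = {hall, vault}.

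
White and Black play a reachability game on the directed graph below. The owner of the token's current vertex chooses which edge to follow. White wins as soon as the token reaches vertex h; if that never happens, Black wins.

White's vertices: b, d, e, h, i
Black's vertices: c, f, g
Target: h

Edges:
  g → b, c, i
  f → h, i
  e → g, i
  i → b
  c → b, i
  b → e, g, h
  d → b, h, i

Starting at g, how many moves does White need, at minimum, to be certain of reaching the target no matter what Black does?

A0 = {h}
A1: add {b, d} — b (White) has b→h; d (White) has d→h.
A2: add {i} — i (White) has i→b.
A3: add {c, e, f} — c (Black): all of {b, i} already in; e (White) has e→i; f (Black): all of {h, i} already in.
A4: add {g} — g (Black): all of {b, c, i} already in.
A4 = all vertices. Fixed point.
g enters the attractor at level 4, so White can force the target in 4 moves from there.

4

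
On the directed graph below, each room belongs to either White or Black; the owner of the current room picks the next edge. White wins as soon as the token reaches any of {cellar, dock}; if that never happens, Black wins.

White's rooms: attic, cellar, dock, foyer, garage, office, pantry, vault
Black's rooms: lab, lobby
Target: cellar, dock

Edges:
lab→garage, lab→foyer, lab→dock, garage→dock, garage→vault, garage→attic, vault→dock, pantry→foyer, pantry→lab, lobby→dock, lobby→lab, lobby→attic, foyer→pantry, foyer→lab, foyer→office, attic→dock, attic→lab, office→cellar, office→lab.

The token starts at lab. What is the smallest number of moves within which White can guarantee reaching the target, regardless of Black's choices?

3

A0 = {cellar, dock}
A1: add {attic, garage, office, vault} — garage (White) has garage→dock; vault (White) has vault→dock; office (White) has office→cellar; attic (White) has attic→dock.
A2: add {foyer} — foyer (White) has foyer→office.
A3: add {lab, pantry} — pantry (White) has pantry→foyer; lab (Black): all of {garage, foyer, dock} already in.
lab enters the attractor at level 3, so White can force the target in 3 moves from there.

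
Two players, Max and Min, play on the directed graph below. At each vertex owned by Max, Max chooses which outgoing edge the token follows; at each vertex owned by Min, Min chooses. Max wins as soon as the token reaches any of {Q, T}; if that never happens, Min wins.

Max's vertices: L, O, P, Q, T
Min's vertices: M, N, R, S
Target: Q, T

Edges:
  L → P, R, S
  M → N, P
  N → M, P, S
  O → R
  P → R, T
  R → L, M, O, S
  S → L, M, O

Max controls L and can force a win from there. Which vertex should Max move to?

A0 = {Q, T}
A1: add {P} — P (Max) has P→T.
A2: add {L} — L (Max) has L→P.
A3 = A2; e.g. M (Min) can still go to N. Fixed point.
From L, successor P is in the attractor (rank 1); the other successors R, S are not.

P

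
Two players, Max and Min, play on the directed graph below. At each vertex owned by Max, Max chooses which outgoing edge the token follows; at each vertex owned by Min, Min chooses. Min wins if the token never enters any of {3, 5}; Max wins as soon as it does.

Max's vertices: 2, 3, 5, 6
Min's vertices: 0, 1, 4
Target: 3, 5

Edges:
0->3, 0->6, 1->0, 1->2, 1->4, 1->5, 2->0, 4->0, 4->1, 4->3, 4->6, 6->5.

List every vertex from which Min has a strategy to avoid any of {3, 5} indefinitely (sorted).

A0 = {3, 5}
A1: add {6} — 6 (Max) has 6→5.
A2: add {0} — 0 (Min): all of {3, 6} already in.
A3: add {2} — 2 (Max) has 2→0.
A4 = A3; e.g. 1 (Min) can still go to 4. Fixed point.
Max's attractor = {0, 2, 3, 5, 6}; Min avoids the target exactly from the complement.

1, 4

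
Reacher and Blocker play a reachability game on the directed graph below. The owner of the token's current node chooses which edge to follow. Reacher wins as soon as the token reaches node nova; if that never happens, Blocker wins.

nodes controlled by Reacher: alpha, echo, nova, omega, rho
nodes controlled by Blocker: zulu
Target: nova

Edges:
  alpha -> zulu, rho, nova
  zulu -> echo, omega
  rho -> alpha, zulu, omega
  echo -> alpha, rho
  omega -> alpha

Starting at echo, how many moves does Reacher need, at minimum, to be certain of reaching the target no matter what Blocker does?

A0 = {nova}
A1: add {alpha} — alpha (Reacher) has alpha→nova.
A2: add {echo, omega, rho} — rho (Reacher) has rho→alpha; echo (Reacher) has echo→alpha; omega (Reacher) has omega→alpha.
echo enters the attractor at level 2, so Reacher can force the target in 2 moves from there.

2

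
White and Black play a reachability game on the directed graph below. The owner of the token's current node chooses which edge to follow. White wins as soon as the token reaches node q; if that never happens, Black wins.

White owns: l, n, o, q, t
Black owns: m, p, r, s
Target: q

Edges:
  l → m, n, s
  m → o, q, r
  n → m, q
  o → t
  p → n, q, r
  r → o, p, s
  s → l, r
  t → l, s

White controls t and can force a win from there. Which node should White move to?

l

A0 = {q}
A1: add {n} — n (White) has n→q.
A2: add {l} — l (White) has l→n.
A3: add {t} — t (White) has t→l.
A4: add {o} — o (White) has o→t.
A5 = A4; e.g. m (Black) can still go to r. Fixed point.
From t, successor l is in the attractor (rank 2); the other successor s is not.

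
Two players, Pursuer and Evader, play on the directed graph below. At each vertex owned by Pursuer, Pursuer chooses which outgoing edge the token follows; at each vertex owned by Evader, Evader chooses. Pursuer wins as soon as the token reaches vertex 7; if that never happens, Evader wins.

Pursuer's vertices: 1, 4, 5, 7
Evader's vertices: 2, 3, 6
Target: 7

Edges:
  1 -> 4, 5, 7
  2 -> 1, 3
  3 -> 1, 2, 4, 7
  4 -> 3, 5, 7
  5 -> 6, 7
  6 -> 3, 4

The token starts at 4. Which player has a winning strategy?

A0 = {7}
A1: add {1, 4, 5} — 1 (Pursuer) has 1→7; 4 (Pursuer) has 4→7; 5 (Pursuer) has 5→7.
A2 = A1; e.g. 2 (Evader) can still go to 3. Fixed point.
4 ∈ A1, so Pursuer can force the target.

Pursuer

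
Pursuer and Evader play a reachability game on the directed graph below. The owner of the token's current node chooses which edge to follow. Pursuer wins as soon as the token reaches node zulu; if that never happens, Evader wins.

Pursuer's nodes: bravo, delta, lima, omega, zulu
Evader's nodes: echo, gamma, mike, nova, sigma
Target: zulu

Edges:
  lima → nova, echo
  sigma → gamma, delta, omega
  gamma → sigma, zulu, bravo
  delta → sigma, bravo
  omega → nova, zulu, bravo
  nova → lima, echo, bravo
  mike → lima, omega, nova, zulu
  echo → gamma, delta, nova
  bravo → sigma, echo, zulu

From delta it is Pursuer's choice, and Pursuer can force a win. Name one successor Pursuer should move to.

A0 = {zulu}
A1: add {bravo, omega} — omega (Pursuer) has omega→zulu; bravo (Pursuer) has bravo→zulu.
A2: add {delta} — delta (Pursuer) has delta→bravo.
A3 = A2; e.g. lima (Pursuer) has no edge into A2. Fixed point.
From delta, successor bravo is in the attractor (rank 1); the other successor sigma is not.

bravo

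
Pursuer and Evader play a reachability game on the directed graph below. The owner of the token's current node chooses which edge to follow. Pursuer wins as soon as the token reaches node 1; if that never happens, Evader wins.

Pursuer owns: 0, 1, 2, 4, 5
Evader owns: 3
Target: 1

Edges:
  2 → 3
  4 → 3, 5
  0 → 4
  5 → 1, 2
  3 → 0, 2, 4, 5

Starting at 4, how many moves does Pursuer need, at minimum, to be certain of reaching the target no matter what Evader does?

2

A0 = {1}
A1: add {5} — 5 (Pursuer) has 5→1.
A2: add {4} — 4 (Pursuer) has 4→5.
4 enters the attractor at level 2, so Pursuer can force the target in 2 moves from there.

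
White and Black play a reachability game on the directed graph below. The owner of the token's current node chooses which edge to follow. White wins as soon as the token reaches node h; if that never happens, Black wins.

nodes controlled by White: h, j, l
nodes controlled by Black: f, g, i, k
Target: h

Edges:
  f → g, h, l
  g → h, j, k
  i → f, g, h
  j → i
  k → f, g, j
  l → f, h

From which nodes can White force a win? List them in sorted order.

A0 = {h}
A1: add {l} — l (White) has l→h.
A2 = A1; e.g. f (Black) can still go to g. Fixed point.
White's winning region = {h, l}.

h, l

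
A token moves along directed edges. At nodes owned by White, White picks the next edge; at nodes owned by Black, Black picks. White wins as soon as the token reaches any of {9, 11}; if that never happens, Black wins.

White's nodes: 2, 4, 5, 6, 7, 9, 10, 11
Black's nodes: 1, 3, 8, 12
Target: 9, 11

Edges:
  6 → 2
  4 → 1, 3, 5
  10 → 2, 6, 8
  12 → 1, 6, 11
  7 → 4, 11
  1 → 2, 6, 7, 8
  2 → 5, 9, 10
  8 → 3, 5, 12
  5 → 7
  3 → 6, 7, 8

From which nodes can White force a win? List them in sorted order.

A0 = {9, 11}
A1: add {2, 7} — 2 (White) has 2→9; 7 (White) has 7→11.
A2: add {5, 6, 10} — 5 (White) has 5→7; 6 (White) has 6→2; 10 (White) has 10→2.
A3: add {4} — 4 (White) has 4→5.
A4 = A3; e.g. 1 (Black) can still go to 8. Fixed point.
White's winning region = {2, 4, 5, 6, 7, 9, 10, 11}.

2, 4, 5, 6, 7, 9, 10, 11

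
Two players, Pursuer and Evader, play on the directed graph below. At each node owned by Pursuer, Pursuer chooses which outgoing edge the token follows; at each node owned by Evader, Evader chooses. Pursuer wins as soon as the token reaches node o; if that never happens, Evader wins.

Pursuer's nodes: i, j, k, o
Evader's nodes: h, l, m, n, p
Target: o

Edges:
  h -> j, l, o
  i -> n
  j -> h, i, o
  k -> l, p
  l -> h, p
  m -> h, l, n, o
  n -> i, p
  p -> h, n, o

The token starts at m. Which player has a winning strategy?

Evader

A0 = {o}
A1: add {j} — j (Pursuer) has j→o.
A2 = A1; e.g. h (Evader) can still go to l. Fixed point.
m never enters the attractor, so Evader can avoid the target forever.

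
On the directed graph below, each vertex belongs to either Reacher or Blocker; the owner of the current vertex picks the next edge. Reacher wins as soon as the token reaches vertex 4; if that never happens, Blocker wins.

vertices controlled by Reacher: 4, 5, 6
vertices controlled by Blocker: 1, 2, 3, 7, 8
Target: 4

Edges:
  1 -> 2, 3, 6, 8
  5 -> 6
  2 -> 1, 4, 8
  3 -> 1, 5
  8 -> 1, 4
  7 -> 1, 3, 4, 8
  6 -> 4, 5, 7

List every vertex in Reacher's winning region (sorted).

A0 = {4}
A1: add {6} — 6 (Reacher) has 6→4.
A2: add {5} — 5 (Reacher) has 5→6.
A3 = A2; e.g. 1 (Blocker) can still go to 2. Fixed point.
Reacher's winning region = {4, 5, 6}.

4, 5, 6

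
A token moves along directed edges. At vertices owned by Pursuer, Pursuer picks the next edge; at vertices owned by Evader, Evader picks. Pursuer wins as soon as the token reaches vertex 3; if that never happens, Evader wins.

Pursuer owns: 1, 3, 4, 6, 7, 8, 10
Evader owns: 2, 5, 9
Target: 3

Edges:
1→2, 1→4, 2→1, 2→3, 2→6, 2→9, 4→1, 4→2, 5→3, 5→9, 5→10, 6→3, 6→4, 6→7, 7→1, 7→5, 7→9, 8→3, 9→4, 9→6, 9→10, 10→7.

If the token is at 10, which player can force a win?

A0 = {3}
A1: add {6, 8} — 6 (Pursuer) has 6→3; 8 (Pursuer) has 8→3.
A2 = A1; e.g. 1 (Pursuer) has no edge into A1. Fixed point.
10 never enters the attractor, so Evader can avoid the target forever.

Evader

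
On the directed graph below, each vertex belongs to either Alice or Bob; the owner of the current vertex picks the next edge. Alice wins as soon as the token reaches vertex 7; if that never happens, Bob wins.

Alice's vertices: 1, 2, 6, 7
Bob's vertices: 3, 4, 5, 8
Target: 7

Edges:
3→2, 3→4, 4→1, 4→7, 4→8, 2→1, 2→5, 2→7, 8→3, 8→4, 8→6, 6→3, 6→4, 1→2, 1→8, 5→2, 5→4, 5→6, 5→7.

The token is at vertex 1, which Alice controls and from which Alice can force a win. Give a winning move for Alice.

A0 = {7}
A1: add {2} — 2 (Alice) has 2→7.
A2: add {1} — 1 (Alice) has 1→2.
A3 = A2; e.g. 3 (Bob) can still go to 4. Fixed point.
From 1, successor 2 is in the attractor (rank 1); the other successor 8 is not.

2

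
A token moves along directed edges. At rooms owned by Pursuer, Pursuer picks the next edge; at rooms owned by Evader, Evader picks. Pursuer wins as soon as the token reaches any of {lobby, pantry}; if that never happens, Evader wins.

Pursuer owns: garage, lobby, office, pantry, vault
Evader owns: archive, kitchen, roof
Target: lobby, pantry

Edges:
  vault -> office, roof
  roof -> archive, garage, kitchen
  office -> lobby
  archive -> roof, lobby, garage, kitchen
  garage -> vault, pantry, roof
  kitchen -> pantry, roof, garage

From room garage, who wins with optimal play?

Pursuer

A0 = {lobby, pantry}
A1: add {garage, office} — office (Pursuer) has office→lobby; garage (Pursuer) has garage→pantry.
garage ∈ A1, so Pursuer can force the target.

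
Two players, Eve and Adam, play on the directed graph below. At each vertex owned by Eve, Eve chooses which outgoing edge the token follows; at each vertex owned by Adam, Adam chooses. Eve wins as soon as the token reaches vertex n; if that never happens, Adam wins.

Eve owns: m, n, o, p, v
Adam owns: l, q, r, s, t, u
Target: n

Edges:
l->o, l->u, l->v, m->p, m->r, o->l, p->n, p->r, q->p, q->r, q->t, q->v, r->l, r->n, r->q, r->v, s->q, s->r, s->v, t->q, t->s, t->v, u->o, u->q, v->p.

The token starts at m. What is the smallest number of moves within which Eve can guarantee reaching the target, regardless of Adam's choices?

2

A0 = {n}
A1: add {p} — p (Eve) has p→n.
A2: add {m, v} — m (Eve) has m→p; v (Eve) has v→p.
A3 = A2; e.g. l (Adam) can still go to o. Fixed point.
m enters the attractor at level 2, so Eve can force the target in 2 moves from there.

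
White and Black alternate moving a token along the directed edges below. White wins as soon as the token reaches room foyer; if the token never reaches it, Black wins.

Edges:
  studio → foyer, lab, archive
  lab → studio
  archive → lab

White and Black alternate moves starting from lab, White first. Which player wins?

Track states (vertex, player-to-move).
A0 = {(foyer,White), (foyer,Black)}
A1: add {(studio,White)}.
A2: add {(lab,Black)}.
A3: add {(archive,White)}.
A4 = A3; e.g. (studio,Black) stays out. (lab,White) never enters ⇒ Black avoids the target.

Black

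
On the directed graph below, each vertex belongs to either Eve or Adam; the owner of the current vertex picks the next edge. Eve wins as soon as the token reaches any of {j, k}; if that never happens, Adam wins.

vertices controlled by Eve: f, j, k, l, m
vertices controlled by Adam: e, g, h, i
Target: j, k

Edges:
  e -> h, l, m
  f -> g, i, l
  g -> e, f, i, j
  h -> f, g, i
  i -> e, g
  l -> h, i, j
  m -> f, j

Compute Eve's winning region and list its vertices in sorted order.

A0 = {j, k}
A1: add {l, m} — l (Eve) has l→j; m (Eve) has m→j.
A2: add {f} — f (Eve) has f→l.
A3 = A2; e.g. e (Adam) can still go to h. Fixed point.
Eve's winning region = {f, j, k, l, m}.

f, j, k, l, m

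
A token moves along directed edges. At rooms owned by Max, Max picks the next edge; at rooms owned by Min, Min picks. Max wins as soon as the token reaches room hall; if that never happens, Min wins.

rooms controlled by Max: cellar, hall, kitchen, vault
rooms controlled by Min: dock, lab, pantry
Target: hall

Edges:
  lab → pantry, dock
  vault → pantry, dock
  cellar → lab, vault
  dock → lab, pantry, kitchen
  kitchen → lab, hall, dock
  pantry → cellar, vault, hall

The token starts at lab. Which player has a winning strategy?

A0 = {hall}
A1: add {kitchen} — kitchen (Max) has kitchen→hall.
A2 = A1; e.g. cellar (Max) has no edge into A1. Fixed point.
lab never enters the attractor, so Min can avoid the target forever.

Min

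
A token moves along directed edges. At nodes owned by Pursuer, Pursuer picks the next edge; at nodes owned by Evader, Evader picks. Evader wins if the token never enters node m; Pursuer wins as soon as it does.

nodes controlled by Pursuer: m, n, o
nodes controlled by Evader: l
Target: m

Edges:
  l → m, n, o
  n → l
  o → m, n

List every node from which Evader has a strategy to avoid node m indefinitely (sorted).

l, n

A0 = {m}
A1: add {o} — o (Pursuer) has o→m.
A2 = A1; e.g. l (Evader) can still go to n. Fixed point.
Pursuer's attractor = {m, o}; Evader avoids the target exactly from the complement.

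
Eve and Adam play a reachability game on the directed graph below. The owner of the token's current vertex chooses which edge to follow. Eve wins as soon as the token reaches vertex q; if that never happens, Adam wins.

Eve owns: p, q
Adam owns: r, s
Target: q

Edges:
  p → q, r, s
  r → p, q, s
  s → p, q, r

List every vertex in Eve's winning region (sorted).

p, q

A0 = {q}
A1: add {p} — p (Eve) has p→q.
A2 = A1; e.g. r (Adam) can still go to s. Fixed point.
Eve's winning region = {p, q}.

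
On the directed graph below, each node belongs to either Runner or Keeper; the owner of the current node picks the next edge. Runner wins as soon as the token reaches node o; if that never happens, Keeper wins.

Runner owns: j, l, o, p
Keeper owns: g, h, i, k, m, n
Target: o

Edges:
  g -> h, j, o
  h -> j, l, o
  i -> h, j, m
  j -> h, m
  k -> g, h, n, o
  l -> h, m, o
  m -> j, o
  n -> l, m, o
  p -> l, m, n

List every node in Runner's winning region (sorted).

A0 = {o}
A1: add {l} — l (Runner) has l→o.
A2: add {p} — p (Runner) has p→l.
A3 = A2; e.g. g (Keeper) can still go to h. Fixed point.
Runner's winning region = {l, o, p}.

l, o, p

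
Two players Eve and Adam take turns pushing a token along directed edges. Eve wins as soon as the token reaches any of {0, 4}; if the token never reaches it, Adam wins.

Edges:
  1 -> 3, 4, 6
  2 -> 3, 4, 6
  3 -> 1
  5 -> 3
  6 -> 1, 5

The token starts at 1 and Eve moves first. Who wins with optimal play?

Eve

Track states (vertex, player-to-move).
A0 = {(0,Eve), (0,Adam), (4,Eve), (4,Adam)}
A1: add {(1,Eve), (2,Eve)}.
(1,Eve) ∈ A1 ⇒ Eve forces the target.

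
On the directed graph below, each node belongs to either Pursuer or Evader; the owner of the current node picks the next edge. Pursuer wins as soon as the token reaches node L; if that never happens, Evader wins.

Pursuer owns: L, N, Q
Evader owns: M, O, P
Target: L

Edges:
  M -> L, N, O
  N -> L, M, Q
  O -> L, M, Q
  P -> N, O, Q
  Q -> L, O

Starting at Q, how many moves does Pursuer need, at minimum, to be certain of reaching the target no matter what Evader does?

A0 = {L}
A1: add {N, Q} — N (Pursuer) has N→L; Q (Pursuer) has Q→L.
A2 = A1; e.g. M (Evader) can still go to O. Fixed point.
Q enters the attractor at level 1, so Pursuer can force the target in 1 move from there.

1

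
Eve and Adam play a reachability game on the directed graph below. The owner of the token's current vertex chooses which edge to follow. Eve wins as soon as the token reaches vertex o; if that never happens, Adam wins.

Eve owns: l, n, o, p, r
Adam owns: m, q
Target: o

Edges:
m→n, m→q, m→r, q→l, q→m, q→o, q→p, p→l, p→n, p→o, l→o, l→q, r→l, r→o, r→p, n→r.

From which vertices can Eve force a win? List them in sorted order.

A0 = {o}
A1: add {l, p, r} — l (Eve) has l→o; p (Eve) has p→o; r (Eve) has r→o.
A2: add {n} — n (Eve) has n→r.
A3 = A2; e.g. m (Adam) can still go to q. Fixed point.
Eve's winning region = {l, n, o, p, r}.

l, n, o, p, r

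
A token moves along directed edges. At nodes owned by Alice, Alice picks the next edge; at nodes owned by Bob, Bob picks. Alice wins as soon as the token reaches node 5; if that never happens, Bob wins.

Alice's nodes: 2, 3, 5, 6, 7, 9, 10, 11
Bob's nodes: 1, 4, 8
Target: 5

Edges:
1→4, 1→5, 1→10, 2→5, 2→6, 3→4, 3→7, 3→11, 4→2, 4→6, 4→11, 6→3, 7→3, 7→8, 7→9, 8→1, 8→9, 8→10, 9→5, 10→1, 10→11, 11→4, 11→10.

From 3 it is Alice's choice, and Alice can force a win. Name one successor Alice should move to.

A0 = {5}
A1: add {2, 9} — 2 (Alice) has 2→5; 9 (Alice) has 9→5.
A2: add {7} — 7 (Alice) has 7→9.
A3: add {3} — 3 (Alice) has 3→7.
A4: add {6} — 6 (Alice) has 6→3.
A5 = A4; e.g. 1 (Bob) can still go to 4. Fixed point.
From 3, successor 7 is in the attractor (rank 2); the other successors 4, 11 are not.

7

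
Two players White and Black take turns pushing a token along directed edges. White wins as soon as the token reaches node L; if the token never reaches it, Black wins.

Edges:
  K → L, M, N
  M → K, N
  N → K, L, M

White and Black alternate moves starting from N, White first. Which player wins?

Track states (vertex, player-to-move).
A0 = {(L,White), (L,Black)}
A1: add {(K,White), (N,White)}.
(N,White) ∈ A1 ⇒ White forces the target.

White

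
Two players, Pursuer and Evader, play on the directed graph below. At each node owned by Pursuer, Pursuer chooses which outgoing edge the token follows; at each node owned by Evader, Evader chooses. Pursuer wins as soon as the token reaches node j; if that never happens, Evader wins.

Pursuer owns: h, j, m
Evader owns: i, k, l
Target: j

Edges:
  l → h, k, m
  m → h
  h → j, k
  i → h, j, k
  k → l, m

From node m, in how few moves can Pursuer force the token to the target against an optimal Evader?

A0 = {j}
A1: add {h} — h (Pursuer) has h→j.
A2: add {m} — m (Pursuer) has m→h.
A3 = A2; e.g. i (Evader) can still go to k. Fixed point.
m enters the attractor at level 2, so Pursuer can force the target in 2 moves from there.

2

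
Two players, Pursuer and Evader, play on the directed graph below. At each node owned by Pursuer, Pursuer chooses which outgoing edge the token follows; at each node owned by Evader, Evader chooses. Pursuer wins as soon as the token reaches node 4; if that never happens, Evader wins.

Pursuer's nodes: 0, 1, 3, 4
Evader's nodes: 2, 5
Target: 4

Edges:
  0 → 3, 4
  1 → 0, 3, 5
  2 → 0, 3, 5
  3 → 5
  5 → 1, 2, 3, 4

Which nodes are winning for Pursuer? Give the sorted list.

A0 = {4}
A1: add {0} — 0 (Pursuer) has 0→4.
A2: add {1} — 1 (Pursuer) has 1→0.
A3 = A2; e.g. 2 (Evader) can still go to 3. Fixed point.
Pursuer's winning region = {0, 1, 4}.

0, 1, 4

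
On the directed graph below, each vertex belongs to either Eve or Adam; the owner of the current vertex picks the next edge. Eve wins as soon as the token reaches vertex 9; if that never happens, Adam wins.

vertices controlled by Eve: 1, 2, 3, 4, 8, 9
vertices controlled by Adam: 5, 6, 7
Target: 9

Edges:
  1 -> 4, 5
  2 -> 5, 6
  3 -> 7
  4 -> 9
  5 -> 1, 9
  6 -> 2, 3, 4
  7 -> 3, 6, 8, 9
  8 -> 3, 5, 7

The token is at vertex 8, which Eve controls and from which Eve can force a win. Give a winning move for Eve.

5

A0 = {9}
A1: add {4} — 4 (Eve) has 4→9.
A2: add {1} — 1 (Eve) has 1→4.
A3: add {5} — 5 (Adam): all of {1, 9} already in.
A4: add {2, 8} — 2 (Eve) has 2→5; 8 (Eve) has 8→5.
A5 = A4; e.g. 3 (Eve) has no edge into A4. Fixed point.
From 8, successor 5 is in the attractor (rank 3); the other successors 3, 7 are not.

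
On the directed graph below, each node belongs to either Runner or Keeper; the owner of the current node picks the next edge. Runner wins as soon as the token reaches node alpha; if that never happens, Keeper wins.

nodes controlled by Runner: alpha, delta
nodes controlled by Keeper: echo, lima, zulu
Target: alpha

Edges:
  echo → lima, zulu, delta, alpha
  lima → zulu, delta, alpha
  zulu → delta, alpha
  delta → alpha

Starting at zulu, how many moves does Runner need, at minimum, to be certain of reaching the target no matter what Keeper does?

A0 = {alpha}
A1: add {delta} — delta (Runner) has delta→alpha.
A2: add {zulu} — zulu (Keeper): all of {delta, alpha} already in.
zulu enters the attractor at level 2, so Runner can force the target in 2 moves from there.

2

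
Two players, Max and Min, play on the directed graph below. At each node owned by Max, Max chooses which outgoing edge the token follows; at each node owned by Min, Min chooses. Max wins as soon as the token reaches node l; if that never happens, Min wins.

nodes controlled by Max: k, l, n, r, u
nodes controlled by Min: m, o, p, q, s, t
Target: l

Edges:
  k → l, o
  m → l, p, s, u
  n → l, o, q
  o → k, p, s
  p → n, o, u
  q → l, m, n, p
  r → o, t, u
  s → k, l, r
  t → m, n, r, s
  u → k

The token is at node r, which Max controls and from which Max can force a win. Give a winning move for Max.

u

A0 = {l}
A1: add {k, n} — k (Max) has k→l; n (Max) has n→l.
A2: add {u} — u (Max) has u→k.
A3: add {r} — r (Max) has r→u.
A4: add {s} — s (Min): all of {k, l, r} already in.
A5 = A4; e.g. m (Min) can still go to p. Fixed point.
From r, successor u is in the attractor (rank 2); the other successors o, t are not.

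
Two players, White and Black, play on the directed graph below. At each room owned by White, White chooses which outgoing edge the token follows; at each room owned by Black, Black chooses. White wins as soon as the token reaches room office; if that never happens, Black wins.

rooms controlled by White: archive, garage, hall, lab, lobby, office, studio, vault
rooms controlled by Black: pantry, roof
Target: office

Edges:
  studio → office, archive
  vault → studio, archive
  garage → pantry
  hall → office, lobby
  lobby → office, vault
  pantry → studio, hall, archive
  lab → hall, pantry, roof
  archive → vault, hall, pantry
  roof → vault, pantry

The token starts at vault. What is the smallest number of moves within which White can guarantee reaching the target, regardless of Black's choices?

A0 = {office}
A1: add {hall, lobby, studio} — studio (White) has studio→office; hall (White) has hall→office; lobby (White) has lobby→office.
A2: add {archive, lab, vault} — vault (White) has vault→studio; lab (White) has lab→hall; archive (White) has archive→hall.
vault enters the attractor at level 2, so White can force the target in 2 moves from there.

2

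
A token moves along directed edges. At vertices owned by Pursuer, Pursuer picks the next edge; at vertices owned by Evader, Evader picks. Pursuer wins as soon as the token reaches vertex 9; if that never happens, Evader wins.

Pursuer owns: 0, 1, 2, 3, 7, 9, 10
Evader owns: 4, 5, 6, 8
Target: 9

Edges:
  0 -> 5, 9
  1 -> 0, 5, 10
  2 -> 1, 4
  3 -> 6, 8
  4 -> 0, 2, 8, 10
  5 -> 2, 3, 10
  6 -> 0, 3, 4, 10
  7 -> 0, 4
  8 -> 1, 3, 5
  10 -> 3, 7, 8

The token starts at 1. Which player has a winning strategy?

A0 = {9}
A1: add {0} — 0 (Pursuer) has 0→9.
A2: add {1, 7} — 1 (Pursuer) has 1→0; 7 (Pursuer) has 7→0.
1 ∈ A2, so Pursuer can force the target.

Pursuer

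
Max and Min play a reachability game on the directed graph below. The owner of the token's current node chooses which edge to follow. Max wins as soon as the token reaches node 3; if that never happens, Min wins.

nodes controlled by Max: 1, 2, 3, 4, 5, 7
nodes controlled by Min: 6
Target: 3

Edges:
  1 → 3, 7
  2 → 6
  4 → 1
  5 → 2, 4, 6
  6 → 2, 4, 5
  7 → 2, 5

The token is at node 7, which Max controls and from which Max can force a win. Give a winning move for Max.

5

A0 = {3}
A1: add {1} — 1 (Max) has 1→3.
A2: add {4} — 4 (Max) has 4→1.
A3: add {5} — 5 (Max) has 5→4.
A4: add {7} — 7 (Max) has 7→5.
A5 = A4; e.g. 2 (Max) has no edge into A4. Fixed point.
From 7, successor 5 is in the attractor (rank 3); the other successor 2 is not.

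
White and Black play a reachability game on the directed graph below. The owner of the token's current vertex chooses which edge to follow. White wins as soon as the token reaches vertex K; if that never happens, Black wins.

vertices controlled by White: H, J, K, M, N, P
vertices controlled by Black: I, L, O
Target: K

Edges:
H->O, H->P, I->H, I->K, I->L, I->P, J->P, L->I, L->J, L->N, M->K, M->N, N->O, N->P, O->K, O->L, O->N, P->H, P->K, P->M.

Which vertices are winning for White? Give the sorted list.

A0 = {K}
A1: add {M, P} — M (White) has M→K; P (White) has P→K.
A2: add {H, J, N} — H (White) has H→P; J (White) has J→P; N (White) has N→P.
A3 = A2; e.g. I (Black) can still go to L. Fixed point.
White's winning region = {H, J, K, M, N, P}.

H, J, K, M, N, P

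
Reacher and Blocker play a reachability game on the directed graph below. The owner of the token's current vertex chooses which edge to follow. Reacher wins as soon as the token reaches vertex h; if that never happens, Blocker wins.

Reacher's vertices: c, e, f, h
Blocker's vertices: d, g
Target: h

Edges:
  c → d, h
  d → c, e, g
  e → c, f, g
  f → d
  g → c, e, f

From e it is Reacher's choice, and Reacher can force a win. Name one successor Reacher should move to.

A0 = {h}
A1: add {c} — c (Reacher) has c→h.
A2: add {e} — e (Reacher) has e→c.
A3 = A2; e.g. d (Blocker) can still go to g. Fixed point.
From e, successor c is in the attractor (rank 1); the other successors f, g are not.

c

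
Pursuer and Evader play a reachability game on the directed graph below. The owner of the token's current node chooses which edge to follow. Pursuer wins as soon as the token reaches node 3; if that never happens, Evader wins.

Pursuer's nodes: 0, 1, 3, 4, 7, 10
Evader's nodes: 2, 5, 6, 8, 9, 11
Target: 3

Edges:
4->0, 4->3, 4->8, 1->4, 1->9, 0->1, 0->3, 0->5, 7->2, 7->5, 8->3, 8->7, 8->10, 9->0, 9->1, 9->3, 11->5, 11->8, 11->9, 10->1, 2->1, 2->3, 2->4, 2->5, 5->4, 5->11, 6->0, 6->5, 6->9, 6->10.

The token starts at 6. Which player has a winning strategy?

A0 = {3}
A1: add {0, 4} — 0 (Pursuer) has 0→3; 4 (Pursuer) has 4→3.
A2: add {1} — 1 (Pursuer) has 1→4.
A3: add {9, 10} — 9 (Evader): all of {0, 1, 3} already in; 10 (Pursuer) has 10→1.
A4 = A3; e.g. 2 (Evader) can still go to 5. Fixed point.
6 never enters the attractor, so Evader can avoid the target forever.

Evader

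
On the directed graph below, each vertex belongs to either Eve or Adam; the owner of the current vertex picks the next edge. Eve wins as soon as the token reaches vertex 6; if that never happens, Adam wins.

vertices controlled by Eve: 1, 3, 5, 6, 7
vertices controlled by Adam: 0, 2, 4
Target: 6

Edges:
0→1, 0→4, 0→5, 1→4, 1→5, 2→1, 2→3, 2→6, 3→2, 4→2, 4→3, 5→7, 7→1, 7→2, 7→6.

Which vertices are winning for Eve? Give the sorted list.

A0 = {6}
A1: add {7} — 7 (Eve) has 7→6.
A2: add {5} — 5 (Eve) has 5→7.
A3: add {1} — 1 (Eve) has 1→5.
A4 = A3; e.g. 0 (Adam) can still go to 4. Fixed point.
Eve's winning region = {1, 5, 6, 7}.

1, 5, 6, 7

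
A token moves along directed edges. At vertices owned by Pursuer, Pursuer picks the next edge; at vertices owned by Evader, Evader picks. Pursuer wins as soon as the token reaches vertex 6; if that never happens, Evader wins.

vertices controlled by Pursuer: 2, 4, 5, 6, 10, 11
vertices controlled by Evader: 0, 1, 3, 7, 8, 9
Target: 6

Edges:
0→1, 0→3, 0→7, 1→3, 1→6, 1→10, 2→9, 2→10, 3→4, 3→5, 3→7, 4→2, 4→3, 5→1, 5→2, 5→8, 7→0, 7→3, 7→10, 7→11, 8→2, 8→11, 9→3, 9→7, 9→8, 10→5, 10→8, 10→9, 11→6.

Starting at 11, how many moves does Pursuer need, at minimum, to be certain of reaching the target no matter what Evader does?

A0 = {6}
A1: add {11} — 11 (Pursuer) has 11→6.
A2 = A1; e.g. 0 (Evader) can still go to 1. Fixed point.
11 enters the attractor at level 1, so Pursuer can force the target in 1 move from there.

1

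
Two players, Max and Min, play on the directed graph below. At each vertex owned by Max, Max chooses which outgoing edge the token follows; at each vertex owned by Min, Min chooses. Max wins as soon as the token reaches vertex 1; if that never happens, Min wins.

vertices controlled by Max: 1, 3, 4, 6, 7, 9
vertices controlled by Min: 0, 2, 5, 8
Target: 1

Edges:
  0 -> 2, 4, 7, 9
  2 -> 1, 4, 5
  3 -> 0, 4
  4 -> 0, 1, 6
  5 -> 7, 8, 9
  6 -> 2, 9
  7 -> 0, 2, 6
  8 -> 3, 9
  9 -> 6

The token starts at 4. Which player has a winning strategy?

A0 = {1}
A1: add {4} — 4 (Max) has 4→1.
4 ∈ A1, so Max can force the target.

Max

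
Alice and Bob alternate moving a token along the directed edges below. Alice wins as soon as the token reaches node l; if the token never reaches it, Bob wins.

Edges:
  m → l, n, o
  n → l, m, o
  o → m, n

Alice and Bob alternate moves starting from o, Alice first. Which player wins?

Track states (vertex, player-to-move).
A0 = {(l,Alice), (l,Bob)}
A1: add {(m,Alice), (n,Alice)}.
A2: add {(o,Bob)}.
A3 = A2; e.g. (m,Bob) stays out. (o,Alice) never enters ⇒ Bob avoids the target.

Bob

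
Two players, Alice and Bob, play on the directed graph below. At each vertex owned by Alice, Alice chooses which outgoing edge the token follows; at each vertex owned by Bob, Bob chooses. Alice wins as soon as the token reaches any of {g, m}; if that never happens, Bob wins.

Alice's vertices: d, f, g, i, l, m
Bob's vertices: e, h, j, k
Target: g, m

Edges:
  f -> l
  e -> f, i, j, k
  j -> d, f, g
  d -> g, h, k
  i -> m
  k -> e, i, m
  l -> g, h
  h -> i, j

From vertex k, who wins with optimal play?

Bob

A0 = {g, m}
A1: add {d, i, l} — d (Alice) has d→g; i (Alice) has i→m; l (Alice) has l→g.
A2: add {f} — f (Alice) has f→l.
A3: add {j} — j (Bob): all of {d, f, g} already in.
A4: add {h} — h (Bob): all of {i, j} already in.
A5 = A4; e.g. e (Bob) can still go to k. Fixed point.
k never enters the attractor, so Bob can avoid the target forever.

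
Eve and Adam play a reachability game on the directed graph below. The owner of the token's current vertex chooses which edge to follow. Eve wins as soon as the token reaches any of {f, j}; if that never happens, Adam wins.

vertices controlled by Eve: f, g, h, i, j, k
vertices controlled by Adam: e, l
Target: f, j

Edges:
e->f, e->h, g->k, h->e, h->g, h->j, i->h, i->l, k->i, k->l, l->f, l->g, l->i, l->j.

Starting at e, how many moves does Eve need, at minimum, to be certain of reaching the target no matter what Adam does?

A0 = {f, j}
A1: add {h} — h (Eve) has h→j.
A2: add {e, i} — e (Adam): all of {f, h} already in; i (Eve) has i→h.
e enters the attractor at level 2, so Eve can force the target in 2 moves from there.

2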